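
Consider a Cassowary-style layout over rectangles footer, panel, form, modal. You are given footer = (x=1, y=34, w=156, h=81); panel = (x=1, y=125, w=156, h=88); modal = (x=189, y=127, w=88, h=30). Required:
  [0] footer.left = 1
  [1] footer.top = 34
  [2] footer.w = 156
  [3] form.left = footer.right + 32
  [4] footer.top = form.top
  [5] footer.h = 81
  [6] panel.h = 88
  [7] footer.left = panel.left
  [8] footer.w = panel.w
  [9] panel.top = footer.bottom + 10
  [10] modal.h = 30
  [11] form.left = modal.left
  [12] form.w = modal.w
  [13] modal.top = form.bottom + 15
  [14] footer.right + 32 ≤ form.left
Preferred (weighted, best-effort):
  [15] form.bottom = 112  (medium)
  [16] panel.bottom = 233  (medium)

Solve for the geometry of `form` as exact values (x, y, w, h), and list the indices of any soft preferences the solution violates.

1. form.x = 189  [form.left = footer.right + 32]
2. form.y = 34  [footer.top = form.top]
3. form.w = 88  [form.w = modal.w]
4. form.h = 78  [modal.top = form.bottom + 15]

form = (x=189, y=34, w=88, h=78)
violated soft preferences: 16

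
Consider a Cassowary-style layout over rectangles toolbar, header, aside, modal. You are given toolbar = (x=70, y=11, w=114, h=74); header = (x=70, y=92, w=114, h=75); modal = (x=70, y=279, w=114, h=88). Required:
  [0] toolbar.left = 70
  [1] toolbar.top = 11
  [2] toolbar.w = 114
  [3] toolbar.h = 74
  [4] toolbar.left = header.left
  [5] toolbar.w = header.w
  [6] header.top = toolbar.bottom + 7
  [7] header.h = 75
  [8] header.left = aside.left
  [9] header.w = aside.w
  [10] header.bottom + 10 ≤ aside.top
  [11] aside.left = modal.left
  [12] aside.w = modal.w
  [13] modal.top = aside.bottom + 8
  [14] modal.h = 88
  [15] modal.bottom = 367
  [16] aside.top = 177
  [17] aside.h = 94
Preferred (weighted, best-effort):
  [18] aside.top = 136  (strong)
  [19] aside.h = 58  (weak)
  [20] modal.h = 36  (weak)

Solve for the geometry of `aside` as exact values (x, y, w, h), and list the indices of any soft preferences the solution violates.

1. aside.x = 70  [header.left = aside.left]
2. aside.w = 114  [header.w = aside.w]
3. aside.y = 177  [aside.top = 177]
4. aside.h = 94  [aside.h = 94]

aside = (x=70, y=177, w=114, h=94)
violated soft preferences: 18, 19, 20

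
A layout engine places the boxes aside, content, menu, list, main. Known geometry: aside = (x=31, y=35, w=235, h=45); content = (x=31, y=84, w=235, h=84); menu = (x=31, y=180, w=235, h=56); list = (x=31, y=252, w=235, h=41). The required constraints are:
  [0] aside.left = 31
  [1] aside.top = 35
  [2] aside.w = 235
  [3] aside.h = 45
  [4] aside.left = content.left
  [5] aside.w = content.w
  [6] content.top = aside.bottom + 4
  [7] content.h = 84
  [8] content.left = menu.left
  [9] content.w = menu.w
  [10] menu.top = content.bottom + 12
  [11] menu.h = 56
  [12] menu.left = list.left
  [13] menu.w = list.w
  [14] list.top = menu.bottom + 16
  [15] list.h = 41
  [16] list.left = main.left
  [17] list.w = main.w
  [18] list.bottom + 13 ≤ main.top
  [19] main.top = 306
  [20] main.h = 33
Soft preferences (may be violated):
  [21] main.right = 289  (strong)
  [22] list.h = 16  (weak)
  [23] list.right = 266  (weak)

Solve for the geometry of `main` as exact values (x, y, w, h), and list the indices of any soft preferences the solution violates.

main = (x=31, y=306, w=235, h=33)
violated soft preferences: 21, 22

1. main.x = 31  [list.left = main.left]
2. main.w = 235  [list.w = main.w]
3. main.y = 306  [main.top = 306]
4. main.h = 33  [main.h = 33]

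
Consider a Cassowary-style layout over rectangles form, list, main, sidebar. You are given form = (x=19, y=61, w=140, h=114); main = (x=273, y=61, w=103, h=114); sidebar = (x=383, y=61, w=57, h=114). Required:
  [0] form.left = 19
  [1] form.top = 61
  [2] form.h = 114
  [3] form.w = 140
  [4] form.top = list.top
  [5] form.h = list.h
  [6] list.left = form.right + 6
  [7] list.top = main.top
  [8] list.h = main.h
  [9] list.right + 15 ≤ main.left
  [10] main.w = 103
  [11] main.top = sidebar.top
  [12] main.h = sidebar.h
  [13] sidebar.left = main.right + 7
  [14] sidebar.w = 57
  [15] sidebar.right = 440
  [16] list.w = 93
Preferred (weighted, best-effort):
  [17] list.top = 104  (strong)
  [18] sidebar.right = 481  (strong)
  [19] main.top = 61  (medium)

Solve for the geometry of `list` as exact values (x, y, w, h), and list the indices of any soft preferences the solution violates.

1. list.y = 61  [form.top = list.top]
2. list.h = 114  [form.h = list.h]
3. list.x = 165  [list.left = form.right + 6]
4. list.w = 93  [list.w = 93]

list = (x=165, y=61, w=93, h=114)
violated soft preferences: 17, 18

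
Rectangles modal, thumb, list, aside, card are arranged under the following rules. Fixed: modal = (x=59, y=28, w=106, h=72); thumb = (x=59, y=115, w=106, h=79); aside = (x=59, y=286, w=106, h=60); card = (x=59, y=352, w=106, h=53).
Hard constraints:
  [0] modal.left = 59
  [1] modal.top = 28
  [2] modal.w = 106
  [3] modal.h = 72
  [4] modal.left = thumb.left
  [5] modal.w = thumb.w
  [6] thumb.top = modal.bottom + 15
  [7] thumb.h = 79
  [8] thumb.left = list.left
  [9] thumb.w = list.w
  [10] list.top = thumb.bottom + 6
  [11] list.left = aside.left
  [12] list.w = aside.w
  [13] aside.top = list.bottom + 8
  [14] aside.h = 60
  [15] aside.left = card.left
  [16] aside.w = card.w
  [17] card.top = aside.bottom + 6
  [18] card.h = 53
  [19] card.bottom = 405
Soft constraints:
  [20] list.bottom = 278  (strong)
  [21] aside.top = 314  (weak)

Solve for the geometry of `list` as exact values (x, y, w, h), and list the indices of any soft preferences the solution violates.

1. list.x = 59  [thumb.left = list.left]
2. list.w = 106  [thumb.w = list.w]
3. list.y = 200  [list.top = thumb.bottom + 6]
4. list.h = 78  [aside.top = list.bottom + 8]

list = (x=59, y=200, w=106, h=78)
violated soft preferences: 21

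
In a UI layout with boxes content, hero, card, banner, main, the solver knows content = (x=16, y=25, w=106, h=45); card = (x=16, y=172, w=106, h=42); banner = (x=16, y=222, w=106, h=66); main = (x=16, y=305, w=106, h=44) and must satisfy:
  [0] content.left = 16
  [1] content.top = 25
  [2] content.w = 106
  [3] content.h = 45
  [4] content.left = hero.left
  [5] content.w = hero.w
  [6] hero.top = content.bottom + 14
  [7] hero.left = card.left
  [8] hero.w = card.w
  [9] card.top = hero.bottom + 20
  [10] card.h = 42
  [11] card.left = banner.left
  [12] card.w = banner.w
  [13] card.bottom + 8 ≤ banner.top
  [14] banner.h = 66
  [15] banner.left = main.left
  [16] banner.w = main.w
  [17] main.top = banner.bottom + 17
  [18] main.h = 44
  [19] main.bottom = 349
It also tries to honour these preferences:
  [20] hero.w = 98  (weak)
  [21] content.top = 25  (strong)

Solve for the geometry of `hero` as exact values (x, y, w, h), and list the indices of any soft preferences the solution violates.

1. hero.x = 16  [content.left = hero.left]
2. hero.w = 106  [content.w = hero.w]
3. hero.y = 84  [hero.top = content.bottom + 14]
4. hero.h = 68  [card.top = hero.bottom + 20]

hero = (x=16, y=84, w=106, h=68)
violated soft preferences: 20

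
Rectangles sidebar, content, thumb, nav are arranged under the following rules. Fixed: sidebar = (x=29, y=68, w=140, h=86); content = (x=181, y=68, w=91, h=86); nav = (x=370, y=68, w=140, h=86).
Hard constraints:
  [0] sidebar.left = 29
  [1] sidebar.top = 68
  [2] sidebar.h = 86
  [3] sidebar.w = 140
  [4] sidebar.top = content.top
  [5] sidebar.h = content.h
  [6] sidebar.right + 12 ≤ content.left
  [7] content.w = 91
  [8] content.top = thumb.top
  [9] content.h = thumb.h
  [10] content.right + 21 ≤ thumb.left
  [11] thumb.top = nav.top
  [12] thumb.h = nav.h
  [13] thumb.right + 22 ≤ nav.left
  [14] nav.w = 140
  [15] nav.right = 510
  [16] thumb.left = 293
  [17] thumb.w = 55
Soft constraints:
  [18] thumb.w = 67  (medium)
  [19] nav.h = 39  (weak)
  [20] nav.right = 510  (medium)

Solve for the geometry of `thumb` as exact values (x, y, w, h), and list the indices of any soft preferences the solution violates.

1. thumb.y = 68  [content.top = thumb.top]
2. thumb.h = 86  [content.h = thumb.h]
3. thumb.x = 293  [thumb.left = 293]
4. thumb.w = 55  [thumb.w = 55]

thumb = (x=293, y=68, w=55, h=86)
violated soft preferences: 18, 19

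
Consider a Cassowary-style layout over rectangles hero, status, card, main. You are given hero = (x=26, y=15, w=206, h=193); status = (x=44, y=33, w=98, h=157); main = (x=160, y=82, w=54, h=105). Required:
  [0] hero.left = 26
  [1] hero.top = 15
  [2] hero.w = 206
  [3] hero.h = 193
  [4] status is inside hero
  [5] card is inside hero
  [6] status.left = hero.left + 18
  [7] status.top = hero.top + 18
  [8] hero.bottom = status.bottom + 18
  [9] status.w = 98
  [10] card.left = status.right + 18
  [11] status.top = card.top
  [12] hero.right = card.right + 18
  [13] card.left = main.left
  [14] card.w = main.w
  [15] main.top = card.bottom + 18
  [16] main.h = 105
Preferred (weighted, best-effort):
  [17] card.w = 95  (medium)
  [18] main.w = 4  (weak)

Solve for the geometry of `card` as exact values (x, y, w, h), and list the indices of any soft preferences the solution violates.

1. card.x = 160  [card.left = status.right + 18]
2. card.y = 33  [status.top = card.top]
3. card.w = 54  [hero.right = card.right + 18]
4. card.h = 31  [main.top = card.bottom + 18]

card = (x=160, y=33, w=54, h=31)
violated soft preferences: 17, 18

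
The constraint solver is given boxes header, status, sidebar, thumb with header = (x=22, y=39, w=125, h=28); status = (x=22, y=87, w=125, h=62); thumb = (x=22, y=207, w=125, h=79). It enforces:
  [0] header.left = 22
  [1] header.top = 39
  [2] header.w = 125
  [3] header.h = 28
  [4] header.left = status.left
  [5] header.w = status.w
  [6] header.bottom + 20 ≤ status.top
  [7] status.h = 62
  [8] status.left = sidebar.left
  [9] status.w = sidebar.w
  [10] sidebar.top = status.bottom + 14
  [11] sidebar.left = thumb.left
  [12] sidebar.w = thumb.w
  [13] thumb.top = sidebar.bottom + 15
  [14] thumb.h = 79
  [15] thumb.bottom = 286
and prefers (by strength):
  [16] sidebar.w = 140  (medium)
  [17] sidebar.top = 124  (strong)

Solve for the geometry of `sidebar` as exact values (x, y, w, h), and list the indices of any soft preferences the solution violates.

1. sidebar.x = 22  [status.left = sidebar.left]
2. sidebar.w = 125  [status.w = sidebar.w]
3. sidebar.y = 163  [sidebar.top = status.bottom + 14]
4. sidebar.h = 29  [thumb.top = sidebar.bottom + 15]

sidebar = (x=22, y=163, w=125, h=29)
violated soft preferences: 16, 17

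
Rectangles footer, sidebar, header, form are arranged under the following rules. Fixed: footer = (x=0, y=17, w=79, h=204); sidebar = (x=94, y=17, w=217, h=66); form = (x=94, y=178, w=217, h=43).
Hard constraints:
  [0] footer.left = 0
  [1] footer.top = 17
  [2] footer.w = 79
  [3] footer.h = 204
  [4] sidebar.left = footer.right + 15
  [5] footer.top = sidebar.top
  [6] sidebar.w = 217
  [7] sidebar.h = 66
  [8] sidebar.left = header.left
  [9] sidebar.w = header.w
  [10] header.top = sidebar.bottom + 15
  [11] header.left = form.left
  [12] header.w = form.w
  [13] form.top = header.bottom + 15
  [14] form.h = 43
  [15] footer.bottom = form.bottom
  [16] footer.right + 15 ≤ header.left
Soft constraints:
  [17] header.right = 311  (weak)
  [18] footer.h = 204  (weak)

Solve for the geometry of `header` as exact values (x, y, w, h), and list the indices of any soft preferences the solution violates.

1. header.x = 94  [sidebar.left = header.left]
2. header.w = 217  [sidebar.w = header.w]
3. header.y = 98  [header.top = sidebar.bottom + 15]
4. header.h = 65  [form.top = header.bottom + 15]

header = (x=94, y=98, w=217, h=65)
violated soft preferences: none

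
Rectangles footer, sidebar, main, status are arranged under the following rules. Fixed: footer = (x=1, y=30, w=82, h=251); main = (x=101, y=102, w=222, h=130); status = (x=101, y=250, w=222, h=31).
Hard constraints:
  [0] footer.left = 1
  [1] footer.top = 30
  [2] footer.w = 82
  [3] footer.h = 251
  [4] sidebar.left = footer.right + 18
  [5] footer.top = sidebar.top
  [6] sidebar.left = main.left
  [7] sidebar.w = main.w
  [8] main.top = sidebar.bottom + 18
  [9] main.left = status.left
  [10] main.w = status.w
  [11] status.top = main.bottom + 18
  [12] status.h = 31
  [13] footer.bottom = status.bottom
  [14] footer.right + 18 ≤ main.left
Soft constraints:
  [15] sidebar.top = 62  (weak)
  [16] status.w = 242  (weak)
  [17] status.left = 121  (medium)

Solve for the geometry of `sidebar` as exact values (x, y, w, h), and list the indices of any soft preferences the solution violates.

sidebar = (x=101, y=30, w=222, h=54)
violated soft preferences: 15, 16, 17

1. sidebar.x = 101  [sidebar.left = footer.right + 18]
2. sidebar.y = 30  [footer.top = sidebar.top]
3. sidebar.w = 222  [sidebar.w = main.w]
4. sidebar.h = 54  [main.top = sidebar.bottom + 18]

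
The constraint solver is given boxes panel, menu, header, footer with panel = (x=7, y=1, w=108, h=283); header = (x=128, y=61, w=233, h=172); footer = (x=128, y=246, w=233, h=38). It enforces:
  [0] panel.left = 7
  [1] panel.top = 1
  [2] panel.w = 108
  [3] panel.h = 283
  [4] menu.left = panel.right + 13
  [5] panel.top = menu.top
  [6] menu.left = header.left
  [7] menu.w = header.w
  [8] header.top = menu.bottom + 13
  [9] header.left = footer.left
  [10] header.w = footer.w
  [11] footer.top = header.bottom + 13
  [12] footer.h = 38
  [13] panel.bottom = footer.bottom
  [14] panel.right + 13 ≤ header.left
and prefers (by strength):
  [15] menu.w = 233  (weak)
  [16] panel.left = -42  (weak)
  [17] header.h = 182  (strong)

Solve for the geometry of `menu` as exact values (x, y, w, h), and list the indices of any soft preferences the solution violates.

menu = (x=128, y=1, w=233, h=47)
violated soft preferences: 16, 17

1. menu.x = 128  [menu.left = panel.right + 13]
2. menu.y = 1  [panel.top = menu.top]
3. menu.w = 233  [menu.w = header.w]
4. menu.h = 47  [header.top = menu.bottom + 13]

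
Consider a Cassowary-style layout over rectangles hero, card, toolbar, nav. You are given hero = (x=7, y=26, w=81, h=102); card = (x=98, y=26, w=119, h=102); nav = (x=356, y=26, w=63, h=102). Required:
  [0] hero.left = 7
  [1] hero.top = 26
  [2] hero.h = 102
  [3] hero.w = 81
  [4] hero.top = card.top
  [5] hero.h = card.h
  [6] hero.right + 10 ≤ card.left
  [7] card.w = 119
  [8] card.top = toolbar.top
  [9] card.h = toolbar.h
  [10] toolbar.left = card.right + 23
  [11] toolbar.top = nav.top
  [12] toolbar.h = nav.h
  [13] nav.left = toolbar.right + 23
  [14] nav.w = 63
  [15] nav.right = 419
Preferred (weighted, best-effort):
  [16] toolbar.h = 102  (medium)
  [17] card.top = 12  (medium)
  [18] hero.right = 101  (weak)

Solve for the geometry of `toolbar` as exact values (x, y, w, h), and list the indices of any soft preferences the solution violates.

toolbar = (x=240, y=26, w=93, h=102)
violated soft preferences: 17, 18

1. toolbar.y = 26  [card.top = toolbar.top]
2. toolbar.h = 102  [card.h = toolbar.h]
3. toolbar.x = 240  [toolbar.left = card.right + 23]
4. toolbar.w = 93  [nav.left = toolbar.right + 23]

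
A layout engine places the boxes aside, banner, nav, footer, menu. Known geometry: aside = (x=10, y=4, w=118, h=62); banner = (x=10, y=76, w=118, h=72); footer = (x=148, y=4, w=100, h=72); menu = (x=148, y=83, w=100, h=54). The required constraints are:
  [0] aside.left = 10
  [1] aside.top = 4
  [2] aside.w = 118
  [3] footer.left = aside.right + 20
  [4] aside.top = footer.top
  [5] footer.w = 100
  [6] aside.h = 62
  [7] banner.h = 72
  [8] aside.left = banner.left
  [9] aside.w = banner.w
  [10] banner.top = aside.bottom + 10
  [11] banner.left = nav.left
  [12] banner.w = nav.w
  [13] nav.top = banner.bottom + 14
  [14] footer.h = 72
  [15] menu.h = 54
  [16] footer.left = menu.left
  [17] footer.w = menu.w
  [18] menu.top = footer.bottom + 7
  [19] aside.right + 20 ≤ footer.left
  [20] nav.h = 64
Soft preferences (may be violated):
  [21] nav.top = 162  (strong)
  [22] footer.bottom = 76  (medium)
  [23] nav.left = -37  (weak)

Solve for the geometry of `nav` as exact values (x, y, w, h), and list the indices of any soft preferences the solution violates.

nav = (x=10, y=162, w=118, h=64)
violated soft preferences: 23

1. nav.x = 10  [banner.left = nav.left]
2. nav.w = 118  [banner.w = nav.w]
3. nav.y = 162  [nav.top = banner.bottom + 14]
4. nav.h = 64  [nav.h = 64]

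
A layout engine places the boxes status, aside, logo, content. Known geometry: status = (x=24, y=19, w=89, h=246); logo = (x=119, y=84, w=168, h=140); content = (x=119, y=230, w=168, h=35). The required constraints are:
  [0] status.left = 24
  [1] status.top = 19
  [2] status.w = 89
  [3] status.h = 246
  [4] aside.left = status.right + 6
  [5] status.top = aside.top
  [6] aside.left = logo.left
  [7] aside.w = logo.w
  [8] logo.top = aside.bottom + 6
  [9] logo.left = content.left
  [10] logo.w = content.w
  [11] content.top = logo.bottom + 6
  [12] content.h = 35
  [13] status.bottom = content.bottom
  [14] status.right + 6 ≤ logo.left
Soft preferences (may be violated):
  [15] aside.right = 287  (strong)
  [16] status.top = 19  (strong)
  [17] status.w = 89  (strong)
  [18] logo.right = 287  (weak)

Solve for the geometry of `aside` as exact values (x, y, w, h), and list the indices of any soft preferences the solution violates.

aside = (x=119, y=19, w=168, h=59)
violated soft preferences: none

1. aside.x = 119  [aside.left = status.right + 6]
2. aside.y = 19  [status.top = aside.top]
3. aside.w = 168  [aside.w = logo.w]
4. aside.h = 59  [logo.top = aside.bottom + 6]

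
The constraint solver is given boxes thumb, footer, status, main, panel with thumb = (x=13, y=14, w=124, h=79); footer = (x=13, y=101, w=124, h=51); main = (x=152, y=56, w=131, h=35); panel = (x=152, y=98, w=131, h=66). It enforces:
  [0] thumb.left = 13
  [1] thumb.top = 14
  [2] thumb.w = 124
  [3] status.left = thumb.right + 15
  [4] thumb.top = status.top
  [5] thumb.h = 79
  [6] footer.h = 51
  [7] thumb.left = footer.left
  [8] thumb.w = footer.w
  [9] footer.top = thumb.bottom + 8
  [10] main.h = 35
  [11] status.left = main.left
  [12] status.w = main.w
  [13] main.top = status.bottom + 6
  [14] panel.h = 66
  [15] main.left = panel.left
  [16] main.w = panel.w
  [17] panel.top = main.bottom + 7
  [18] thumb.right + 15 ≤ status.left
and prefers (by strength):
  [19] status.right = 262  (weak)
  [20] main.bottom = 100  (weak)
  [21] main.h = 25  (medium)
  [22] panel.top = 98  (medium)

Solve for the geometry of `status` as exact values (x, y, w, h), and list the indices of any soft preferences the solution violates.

status = (x=152, y=14, w=131, h=36)
violated soft preferences: 19, 20, 21

1. status.x = 152  [status.left = thumb.right + 15]
2. status.y = 14  [thumb.top = status.top]
3. status.w = 131  [status.w = main.w]
4. status.h = 36  [main.top = status.bottom + 6]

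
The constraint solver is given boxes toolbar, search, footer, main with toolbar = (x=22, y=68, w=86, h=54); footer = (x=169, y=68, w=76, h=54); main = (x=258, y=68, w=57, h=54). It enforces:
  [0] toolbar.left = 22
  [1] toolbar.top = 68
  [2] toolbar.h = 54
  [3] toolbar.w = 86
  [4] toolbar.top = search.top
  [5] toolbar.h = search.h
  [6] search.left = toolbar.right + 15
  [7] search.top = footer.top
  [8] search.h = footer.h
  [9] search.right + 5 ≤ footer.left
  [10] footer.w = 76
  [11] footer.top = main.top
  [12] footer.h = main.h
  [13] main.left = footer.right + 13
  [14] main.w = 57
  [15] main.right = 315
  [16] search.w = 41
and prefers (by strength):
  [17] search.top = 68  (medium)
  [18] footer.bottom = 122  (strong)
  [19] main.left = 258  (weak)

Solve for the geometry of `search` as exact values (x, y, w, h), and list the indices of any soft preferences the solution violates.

search = (x=123, y=68, w=41, h=54)
violated soft preferences: none

1. search.y = 68  [toolbar.top = search.top]
2. search.h = 54  [toolbar.h = search.h]
3. search.x = 123  [search.left = toolbar.right + 15]
4. search.w = 41  [search.w = 41]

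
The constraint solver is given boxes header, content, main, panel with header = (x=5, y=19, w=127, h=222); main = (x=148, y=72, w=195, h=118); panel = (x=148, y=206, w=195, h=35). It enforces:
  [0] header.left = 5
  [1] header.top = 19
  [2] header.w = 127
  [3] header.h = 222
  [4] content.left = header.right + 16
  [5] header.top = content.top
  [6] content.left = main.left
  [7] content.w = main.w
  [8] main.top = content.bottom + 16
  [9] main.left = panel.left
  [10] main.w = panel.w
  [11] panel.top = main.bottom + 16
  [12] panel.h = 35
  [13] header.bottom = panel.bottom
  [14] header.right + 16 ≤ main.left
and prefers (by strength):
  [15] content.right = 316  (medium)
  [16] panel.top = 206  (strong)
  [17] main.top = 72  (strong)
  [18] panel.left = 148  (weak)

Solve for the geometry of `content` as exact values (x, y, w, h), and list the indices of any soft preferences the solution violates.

1. content.x = 148  [content.left = header.right + 16]
2. content.y = 19  [header.top = content.top]
3. content.w = 195  [content.w = main.w]
4. content.h = 37  [main.top = content.bottom + 16]

content = (x=148, y=19, w=195, h=37)
violated soft preferences: 15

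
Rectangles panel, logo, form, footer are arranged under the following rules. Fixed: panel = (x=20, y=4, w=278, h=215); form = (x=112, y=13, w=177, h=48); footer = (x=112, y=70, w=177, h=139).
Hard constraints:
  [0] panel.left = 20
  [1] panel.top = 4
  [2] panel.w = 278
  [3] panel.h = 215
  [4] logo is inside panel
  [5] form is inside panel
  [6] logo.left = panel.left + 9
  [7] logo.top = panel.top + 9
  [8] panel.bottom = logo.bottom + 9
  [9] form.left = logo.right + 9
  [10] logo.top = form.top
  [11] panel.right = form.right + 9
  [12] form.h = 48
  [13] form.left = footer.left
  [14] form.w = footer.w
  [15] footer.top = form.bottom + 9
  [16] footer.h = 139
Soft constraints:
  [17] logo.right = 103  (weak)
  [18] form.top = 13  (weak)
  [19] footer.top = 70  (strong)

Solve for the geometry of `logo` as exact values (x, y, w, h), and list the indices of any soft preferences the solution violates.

1. logo.x = 29  [logo.left = panel.left + 9]
2. logo.y = 13  [logo.top = panel.top + 9]
3. logo.h = 197  [panel.bottom = logo.bottom + 9]
4. logo.w = 74  [form.left = logo.right + 9]

logo = (x=29, y=13, w=74, h=197)
violated soft preferences: none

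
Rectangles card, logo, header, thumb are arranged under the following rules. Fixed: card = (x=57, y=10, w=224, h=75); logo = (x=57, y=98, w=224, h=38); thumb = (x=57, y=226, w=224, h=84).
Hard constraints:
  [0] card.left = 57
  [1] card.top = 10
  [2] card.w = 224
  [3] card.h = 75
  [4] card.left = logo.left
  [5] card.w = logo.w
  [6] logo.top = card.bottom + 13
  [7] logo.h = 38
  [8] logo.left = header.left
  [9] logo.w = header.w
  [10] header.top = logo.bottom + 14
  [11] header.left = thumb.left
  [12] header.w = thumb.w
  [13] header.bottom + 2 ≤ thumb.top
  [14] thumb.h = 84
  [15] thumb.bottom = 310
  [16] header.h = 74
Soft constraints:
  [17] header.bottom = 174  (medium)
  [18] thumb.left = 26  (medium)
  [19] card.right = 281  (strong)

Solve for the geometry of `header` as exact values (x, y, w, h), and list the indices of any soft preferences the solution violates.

1. header.x = 57  [logo.left = header.left]
2. header.w = 224  [logo.w = header.w]
3. header.y = 150  [header.top = logo.bottom + 14]
4. header.h = 74  [header.h = 74]

header = (x=57, y=150, w=224, h=74)
violated soft preferences: 17, 18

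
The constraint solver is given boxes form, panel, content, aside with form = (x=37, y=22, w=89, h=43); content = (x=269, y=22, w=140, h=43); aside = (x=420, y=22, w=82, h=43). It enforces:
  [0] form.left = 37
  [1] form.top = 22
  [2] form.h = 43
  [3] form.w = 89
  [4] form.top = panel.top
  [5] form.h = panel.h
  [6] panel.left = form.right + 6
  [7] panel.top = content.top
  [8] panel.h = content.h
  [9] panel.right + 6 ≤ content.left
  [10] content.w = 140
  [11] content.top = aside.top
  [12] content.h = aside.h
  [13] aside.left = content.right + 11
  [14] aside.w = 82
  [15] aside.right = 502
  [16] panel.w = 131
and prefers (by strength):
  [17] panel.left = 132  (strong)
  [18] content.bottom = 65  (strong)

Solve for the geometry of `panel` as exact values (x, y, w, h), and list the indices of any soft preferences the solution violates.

panel = (x=132, y=22, w=131, h=43)
violated soft preferences: none

1. panel.y = 22  [form.top = panel.top]
2. panel.h = 43  [form.h = panel.h]
3. panel.x = 132  [panel.left = form.right + 6]
4. panel.w = 131  [panel.w = 131]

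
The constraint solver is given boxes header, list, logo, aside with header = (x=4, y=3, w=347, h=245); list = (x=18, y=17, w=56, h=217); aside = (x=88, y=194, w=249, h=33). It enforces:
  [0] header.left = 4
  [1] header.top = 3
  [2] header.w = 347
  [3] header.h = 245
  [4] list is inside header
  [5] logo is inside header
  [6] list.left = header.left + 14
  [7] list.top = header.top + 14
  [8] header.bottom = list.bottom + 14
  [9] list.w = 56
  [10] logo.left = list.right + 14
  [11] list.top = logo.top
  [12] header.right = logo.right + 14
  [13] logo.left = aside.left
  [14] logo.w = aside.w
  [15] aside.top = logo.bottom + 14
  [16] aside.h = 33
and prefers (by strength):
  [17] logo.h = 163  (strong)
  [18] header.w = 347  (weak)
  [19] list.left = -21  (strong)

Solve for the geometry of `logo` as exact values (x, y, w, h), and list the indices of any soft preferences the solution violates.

1. logo.x = 88  [logo.left = list.right + 14]
2. logo.y = 17  [list.top = logo.top]
3. logo.w = 249  [header.right = logo.right + 14]
4. logo.h = 163  [aside.top = logo.bottom + 14]

logo = (x=88, y=17, w=249, h=163)
violated soft preferences: 19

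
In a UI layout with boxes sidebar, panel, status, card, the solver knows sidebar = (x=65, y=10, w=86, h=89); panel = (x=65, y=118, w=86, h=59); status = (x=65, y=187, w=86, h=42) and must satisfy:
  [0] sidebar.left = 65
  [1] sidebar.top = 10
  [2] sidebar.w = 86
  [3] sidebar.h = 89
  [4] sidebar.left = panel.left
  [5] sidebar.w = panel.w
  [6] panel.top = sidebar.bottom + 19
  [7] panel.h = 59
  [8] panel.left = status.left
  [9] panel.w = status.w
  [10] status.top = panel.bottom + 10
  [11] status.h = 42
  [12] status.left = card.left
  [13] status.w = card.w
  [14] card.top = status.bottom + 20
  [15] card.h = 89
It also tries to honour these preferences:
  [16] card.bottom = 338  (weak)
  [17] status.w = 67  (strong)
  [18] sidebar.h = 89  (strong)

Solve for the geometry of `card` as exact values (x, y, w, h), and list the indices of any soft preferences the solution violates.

1. card.x = 65  [status.left = card.left]
2. card.w = 86  [status.w = card.w]
3. card.y = 249  [card.top = status.bottom + 20]
4. card.h = 89  [card.h = 89]

card = (x=65, y=249, w=86, h=89)
violated soft preferences: 17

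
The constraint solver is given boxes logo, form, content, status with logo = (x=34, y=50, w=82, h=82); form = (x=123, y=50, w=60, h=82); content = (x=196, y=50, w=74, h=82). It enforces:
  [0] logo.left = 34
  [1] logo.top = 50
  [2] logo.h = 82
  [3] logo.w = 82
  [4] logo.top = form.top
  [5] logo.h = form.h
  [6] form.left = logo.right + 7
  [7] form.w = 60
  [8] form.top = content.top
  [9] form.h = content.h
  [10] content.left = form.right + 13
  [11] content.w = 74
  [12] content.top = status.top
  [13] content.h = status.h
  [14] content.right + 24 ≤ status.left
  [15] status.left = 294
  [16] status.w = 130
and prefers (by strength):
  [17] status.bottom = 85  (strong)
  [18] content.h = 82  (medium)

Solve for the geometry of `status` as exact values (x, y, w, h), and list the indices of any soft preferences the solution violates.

1. status.y = 50  [content.top = status.top]
2. status.h = 82  [content.h = status.h]
3. status.x = 294  [status.left = 294]
4. status.w = 130  [status.w = 130]

status = (x=294, y=50, w=130, h=82)
violated soft preferences: 17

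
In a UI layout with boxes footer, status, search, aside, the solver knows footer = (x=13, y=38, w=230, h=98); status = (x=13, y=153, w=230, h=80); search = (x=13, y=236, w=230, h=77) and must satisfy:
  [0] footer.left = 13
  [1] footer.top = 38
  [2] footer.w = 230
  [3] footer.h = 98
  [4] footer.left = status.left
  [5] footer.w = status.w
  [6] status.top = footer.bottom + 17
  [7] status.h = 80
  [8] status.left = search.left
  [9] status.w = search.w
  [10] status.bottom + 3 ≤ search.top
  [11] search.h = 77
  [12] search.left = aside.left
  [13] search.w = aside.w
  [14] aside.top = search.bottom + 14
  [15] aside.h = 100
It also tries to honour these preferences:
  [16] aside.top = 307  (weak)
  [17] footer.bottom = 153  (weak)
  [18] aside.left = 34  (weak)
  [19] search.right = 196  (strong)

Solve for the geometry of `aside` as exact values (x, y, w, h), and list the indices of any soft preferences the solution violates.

1. aside.x = 13  [search.left = aside.left]
2. aside.w = 230  [search.w = aside.w]
3. aside.y = 327  [aside.top = search.bottom + 14]
4. aside.h = 100  [aside.h = 100]

aside = (x=13, y=327, w=230, h=100)
violated soft preferences: 16, 17, 18, 19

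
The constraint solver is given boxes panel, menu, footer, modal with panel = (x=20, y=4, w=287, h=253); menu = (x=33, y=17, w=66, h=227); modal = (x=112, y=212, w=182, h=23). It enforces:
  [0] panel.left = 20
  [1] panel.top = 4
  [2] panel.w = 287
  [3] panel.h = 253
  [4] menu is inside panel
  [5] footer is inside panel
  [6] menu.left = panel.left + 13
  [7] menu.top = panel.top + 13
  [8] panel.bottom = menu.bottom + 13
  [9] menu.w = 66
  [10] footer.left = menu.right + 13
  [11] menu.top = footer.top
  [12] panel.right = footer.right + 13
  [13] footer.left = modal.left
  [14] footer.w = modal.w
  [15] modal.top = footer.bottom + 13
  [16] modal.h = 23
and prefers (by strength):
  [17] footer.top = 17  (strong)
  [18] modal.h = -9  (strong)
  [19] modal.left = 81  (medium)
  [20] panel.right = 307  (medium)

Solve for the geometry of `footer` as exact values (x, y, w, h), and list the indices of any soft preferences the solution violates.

1. footer.x = 112  [footer.left = menu.right + 13]
2. footer.y = 17  [menu.top = footer.top]
3. footer.w = 182  [panel.right = footer.right + 13]
4. footer.h = 182  [modal.top = footer.bottom + 13]

footer = (x=112, y=17, w=182, h=182)
violated soft preferences: 18, 19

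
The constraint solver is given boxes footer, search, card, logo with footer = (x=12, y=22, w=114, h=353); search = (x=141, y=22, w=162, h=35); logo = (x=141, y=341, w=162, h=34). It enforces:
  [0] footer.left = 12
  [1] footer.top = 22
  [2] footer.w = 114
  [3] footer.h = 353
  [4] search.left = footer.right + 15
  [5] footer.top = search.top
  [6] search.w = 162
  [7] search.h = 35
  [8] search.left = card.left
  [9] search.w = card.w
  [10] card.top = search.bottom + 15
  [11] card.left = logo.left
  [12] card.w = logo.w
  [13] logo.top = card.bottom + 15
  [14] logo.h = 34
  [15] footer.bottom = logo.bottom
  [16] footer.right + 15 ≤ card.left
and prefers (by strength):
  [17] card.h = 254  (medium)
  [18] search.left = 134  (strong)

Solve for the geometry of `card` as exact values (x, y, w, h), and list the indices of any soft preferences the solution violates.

card = (x=141, y=72, w=162, h=254)
violated soft preferences: 18

1. card.x = 141  [search.left = card.left]
2. card.w = 162  [search.w = card.w]
3. card.y = 72  [card.top = search.bottom + 15]
4. card.h = 254  [logo.top = card.bottom + 15]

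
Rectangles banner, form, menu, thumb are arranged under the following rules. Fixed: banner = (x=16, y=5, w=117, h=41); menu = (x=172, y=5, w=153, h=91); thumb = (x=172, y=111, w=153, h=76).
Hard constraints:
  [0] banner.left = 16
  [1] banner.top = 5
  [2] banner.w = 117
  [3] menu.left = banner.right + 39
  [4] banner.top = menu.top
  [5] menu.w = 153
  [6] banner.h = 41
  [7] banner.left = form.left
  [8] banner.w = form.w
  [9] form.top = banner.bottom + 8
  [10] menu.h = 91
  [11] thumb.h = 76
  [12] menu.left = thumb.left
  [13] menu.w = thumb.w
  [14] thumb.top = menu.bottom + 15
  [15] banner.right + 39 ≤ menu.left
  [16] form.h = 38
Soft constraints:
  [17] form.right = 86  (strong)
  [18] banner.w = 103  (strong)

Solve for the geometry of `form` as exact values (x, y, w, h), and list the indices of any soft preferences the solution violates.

form = (x=16, y=54, w=117, h=38)
violated soft preferences: 17, 18

1. form.x = 16  [banner.left = form.left]
2. form.w = 117  [banner.w = form.w]
3. form.y = 54  [form.top = banner.bottom + 8]
4. form.h = 38  [form.h = 38]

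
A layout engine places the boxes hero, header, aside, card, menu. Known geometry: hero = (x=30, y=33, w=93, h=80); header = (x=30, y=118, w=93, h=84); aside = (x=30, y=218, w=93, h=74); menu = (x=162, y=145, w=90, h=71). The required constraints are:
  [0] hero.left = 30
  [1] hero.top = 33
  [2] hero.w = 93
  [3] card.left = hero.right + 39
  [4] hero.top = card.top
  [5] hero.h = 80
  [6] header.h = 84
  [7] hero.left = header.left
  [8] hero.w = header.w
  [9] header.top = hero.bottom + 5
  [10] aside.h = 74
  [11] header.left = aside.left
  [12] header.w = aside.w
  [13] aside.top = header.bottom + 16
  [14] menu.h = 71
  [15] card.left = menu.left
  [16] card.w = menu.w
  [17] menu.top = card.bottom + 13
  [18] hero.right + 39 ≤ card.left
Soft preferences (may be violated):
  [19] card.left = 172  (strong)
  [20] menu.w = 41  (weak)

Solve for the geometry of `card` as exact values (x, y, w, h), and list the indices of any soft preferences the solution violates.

1. card.x = 162  [card.left = hero.right + 39]
2. card.y = 33  [hero.top = card.top]
3. card.w = 90  [card.w = menu.w]
4. card.h = 99  [menu.top = card.bottom + 13]

card = (x=162, y=33, w=90, h=99)
violated soft preferences: 19, 20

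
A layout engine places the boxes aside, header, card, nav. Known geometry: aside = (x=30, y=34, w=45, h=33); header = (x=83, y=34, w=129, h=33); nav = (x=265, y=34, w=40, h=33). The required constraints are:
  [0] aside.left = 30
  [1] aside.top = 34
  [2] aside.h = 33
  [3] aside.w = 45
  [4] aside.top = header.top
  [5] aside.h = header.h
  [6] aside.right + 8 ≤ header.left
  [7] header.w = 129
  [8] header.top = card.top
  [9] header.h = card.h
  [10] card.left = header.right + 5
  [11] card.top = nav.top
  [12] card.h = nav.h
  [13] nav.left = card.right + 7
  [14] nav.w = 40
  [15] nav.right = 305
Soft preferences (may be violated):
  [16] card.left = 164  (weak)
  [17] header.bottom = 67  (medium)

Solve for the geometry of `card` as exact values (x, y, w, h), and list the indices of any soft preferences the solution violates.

1. card.y = 34  [header.top = card.top]
2. card.h = 33  [header.h = card.h]
3. card.x = 217  [card.left = header.right + 5]
4. card.w = 41  [nav.left = card.right + 7]

card = (x=217, y=34, w=41, h=33)
violated soft preferences: 16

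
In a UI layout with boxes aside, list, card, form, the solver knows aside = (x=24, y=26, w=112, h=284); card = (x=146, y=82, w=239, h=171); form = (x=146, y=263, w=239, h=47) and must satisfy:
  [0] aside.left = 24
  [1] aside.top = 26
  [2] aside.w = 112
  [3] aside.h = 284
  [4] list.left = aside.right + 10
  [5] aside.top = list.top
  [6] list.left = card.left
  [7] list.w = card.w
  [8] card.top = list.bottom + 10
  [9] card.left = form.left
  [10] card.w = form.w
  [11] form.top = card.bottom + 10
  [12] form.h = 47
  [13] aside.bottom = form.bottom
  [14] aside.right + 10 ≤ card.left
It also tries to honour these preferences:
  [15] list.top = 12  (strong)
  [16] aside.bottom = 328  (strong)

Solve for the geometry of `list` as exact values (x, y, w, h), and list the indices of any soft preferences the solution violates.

1. list.x = 146  [list.left = aside.right + 10]
2. list.y = 26  [aside.top = list.top]
3. list.w = 239  [list.w = card.w]
4. list.h = 46  [card.top = list.bottom + 10]

list = (x=146, y=26, w=239, h=46)
violated soft preferences: 15, 16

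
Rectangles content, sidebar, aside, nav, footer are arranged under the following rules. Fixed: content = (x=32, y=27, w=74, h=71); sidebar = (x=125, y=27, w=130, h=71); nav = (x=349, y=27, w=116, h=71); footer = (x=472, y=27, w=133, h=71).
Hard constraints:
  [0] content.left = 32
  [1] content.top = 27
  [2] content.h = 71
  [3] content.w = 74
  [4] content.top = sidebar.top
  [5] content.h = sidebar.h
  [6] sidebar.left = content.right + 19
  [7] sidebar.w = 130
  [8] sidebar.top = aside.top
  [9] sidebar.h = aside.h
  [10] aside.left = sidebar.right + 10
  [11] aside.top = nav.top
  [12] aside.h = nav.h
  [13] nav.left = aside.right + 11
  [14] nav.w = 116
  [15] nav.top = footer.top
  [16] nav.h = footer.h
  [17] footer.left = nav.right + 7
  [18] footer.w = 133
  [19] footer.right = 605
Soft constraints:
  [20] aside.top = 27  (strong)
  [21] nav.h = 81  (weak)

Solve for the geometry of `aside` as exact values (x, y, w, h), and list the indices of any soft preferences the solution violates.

aside = (x=265, y=27, w=73, h=71)
violated soft preferences: 21

1. aside.y = 27  [sidebar.top = aside.top]
2. aside.h = 71  [sidebar.h = aside.h]
3. aside.x = 265  [aside.left = sidebar.right + 10]
4. aside.w = 73  [nav.left = aside.right + 11]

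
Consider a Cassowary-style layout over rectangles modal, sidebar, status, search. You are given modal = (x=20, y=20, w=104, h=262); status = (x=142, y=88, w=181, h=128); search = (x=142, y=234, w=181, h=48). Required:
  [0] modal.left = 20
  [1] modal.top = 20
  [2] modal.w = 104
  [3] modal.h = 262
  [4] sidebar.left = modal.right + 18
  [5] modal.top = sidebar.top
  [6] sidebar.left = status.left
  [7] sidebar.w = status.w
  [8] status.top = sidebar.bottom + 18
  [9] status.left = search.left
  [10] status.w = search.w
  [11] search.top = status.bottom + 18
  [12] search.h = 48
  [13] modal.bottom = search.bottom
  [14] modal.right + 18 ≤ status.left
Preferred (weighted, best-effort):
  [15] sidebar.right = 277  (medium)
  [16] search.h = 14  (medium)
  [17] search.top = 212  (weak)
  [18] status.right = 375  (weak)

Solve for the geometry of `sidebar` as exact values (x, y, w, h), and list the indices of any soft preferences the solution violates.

1. sidebar.x = 142  [sidebar.left = modal.right + 18]
2. sidebar.y = 20  [modal.top = sidebar.top]
3. sidebar.w = 181  [sidebar.w = status.w]
4. sidebar.h = 50  [status.top = sidebar.bottom + 18]

sidebar = (x=142, y=20, w=181, h=50)
violated soft preferences: 15, 16, 17, 18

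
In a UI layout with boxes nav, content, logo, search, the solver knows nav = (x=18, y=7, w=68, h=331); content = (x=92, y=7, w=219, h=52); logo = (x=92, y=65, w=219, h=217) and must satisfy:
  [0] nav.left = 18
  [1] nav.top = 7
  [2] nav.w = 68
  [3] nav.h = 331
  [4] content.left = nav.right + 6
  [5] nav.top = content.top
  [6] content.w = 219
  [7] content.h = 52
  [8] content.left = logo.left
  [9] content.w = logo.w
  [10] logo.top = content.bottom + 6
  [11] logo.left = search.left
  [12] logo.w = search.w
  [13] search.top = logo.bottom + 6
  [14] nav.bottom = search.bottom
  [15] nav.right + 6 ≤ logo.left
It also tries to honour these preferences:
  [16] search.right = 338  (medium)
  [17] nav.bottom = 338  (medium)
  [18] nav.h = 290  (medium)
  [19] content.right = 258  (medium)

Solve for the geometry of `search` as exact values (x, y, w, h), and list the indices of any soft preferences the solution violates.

search = (x=92, y=288, w=219, h=50)
violated soft preferences: 16, 18, 19

1. search.x = 92  [logo.left = search.left]
2. search.w = 219  [logo.w = search.w]
3. search.y = 288  [search.top = logo.bottom + 6]
4. search.h = 50  [nav.bottom = search.bottom]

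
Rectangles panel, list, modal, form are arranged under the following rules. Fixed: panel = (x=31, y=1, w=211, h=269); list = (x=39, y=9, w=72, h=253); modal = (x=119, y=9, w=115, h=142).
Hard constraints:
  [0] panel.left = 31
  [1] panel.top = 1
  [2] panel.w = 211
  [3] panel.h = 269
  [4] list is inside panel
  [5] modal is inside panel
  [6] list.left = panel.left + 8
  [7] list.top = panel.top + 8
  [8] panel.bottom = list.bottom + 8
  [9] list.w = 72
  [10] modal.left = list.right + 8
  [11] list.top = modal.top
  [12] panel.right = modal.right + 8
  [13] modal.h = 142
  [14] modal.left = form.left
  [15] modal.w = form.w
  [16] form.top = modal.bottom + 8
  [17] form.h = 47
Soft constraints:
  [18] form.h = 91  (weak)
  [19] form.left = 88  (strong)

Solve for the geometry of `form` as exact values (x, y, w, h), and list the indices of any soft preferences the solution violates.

form = (x=119, y=159, w=115, h=47)
violated soft preferences: 18, 19

1. form.x = 119  [modal.left = form.left]
2. form.w = 115  [modal.w = form.w]
3. form.y = 159  [form.top = modal.bottom + 8]
4. form.h = 47  [form.h = 47]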